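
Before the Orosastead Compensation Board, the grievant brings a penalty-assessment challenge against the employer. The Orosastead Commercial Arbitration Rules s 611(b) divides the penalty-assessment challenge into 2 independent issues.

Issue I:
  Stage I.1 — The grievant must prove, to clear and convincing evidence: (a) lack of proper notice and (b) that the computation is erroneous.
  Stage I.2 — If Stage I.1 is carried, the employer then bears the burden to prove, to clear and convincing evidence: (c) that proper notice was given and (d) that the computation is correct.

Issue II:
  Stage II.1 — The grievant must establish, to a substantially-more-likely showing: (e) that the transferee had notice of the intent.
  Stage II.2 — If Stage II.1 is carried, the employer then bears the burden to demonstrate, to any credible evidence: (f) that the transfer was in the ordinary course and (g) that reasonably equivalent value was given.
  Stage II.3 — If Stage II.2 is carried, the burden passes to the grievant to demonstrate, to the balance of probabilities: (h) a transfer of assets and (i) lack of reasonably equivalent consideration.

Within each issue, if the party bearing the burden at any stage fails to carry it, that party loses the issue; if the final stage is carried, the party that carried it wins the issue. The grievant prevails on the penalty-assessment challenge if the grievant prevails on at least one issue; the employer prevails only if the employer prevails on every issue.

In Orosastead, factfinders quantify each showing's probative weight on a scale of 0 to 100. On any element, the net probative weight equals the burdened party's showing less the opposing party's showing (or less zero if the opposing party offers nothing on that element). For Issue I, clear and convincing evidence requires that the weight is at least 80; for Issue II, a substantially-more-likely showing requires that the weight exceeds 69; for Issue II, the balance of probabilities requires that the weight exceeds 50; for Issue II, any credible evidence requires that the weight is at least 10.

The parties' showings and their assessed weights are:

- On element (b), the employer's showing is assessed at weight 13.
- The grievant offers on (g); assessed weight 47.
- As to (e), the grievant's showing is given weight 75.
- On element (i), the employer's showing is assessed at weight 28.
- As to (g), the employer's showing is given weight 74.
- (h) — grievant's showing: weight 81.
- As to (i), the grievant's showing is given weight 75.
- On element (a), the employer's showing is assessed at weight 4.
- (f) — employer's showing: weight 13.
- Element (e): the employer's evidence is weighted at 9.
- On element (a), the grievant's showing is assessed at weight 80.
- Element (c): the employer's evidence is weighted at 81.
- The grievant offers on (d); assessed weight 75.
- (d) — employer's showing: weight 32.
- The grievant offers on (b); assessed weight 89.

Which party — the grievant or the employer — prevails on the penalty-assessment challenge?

employer

— Issue I —
Stage I.1 — burden on grievant; standard: clear and convincing evidence (weight is at least 80).
    (a): 80 − 4 = 76 < 80 [not met]
    (b): 89 − 13 = 76 < 80 [not met]
  Not every element is met, so the grievant fails to carry Stage I.1.
The employer prevails on this issue.
— Issue II —
Stage II.1 (grievant, a substantially-more-likely showing, weight exceeds 69): (e) net 75−9=66 ≤ 69 — fails.
  Stage II.1 not carried; the grievant fails its burden.
The analysis ends at Stage II.1; the employer prevails on this issue.
Per-issue: Issue I → employer; Issue II → employer. The grievant must prevail on at least one issue; overall, the employer prevails.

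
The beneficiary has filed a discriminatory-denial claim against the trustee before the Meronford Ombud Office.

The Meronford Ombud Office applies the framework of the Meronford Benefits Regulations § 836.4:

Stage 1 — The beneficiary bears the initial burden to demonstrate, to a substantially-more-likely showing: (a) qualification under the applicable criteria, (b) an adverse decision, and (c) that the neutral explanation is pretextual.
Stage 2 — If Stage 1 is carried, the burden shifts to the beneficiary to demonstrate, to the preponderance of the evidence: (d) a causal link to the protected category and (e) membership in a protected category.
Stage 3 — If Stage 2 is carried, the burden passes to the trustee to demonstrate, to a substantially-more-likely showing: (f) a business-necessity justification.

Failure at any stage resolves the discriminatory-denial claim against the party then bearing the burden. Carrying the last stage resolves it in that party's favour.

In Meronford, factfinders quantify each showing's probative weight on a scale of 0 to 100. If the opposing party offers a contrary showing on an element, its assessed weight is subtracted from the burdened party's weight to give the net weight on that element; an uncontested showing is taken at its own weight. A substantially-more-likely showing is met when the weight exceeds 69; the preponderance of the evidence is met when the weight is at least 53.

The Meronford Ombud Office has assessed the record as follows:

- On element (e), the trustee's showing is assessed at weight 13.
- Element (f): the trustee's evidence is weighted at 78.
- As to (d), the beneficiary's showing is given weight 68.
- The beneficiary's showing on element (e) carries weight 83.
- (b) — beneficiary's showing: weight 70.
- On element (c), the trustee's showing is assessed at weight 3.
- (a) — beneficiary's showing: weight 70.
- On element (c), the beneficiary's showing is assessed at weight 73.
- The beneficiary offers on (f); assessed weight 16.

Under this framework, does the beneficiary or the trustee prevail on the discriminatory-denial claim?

beneficiary

At Stage 1 the beneficiary must meet a substantially-more-likely showing (weight exceeds 69): on (a) the weight is 70, > 69, so (a) meets the standard; on (b) the weight is 70, which does exceed 69, so (b) meets the standard; on (c) the weight is 73 less the opposing 3 gives net 70, > 69, so (c) meets the standard.
  Stage 1 is satisfied; the beneficiary continues to bear the burden.
At Stage 2 the beneficiary must meet the preponderance of the evidence (weight is at least 53): on (d) the weight is 68, which does reach 53, so (d) meets the standard; on (e) the weight is 83 less the opposing 13 gives net 70, which does reach 53, so (e) meets the standard.
  All elements met. The burden passes to the trustee.
At Stage 3 the trustee must meet a substantially-more-likely showing (weight exceeds 69): on (f) the weight is 78 less the opposing 16 gives net 62, which does not exceed 69, so (f) does not meet the standard.
  Stage 3 not carried; the trustee fails its burden.
The beneficiary prevails.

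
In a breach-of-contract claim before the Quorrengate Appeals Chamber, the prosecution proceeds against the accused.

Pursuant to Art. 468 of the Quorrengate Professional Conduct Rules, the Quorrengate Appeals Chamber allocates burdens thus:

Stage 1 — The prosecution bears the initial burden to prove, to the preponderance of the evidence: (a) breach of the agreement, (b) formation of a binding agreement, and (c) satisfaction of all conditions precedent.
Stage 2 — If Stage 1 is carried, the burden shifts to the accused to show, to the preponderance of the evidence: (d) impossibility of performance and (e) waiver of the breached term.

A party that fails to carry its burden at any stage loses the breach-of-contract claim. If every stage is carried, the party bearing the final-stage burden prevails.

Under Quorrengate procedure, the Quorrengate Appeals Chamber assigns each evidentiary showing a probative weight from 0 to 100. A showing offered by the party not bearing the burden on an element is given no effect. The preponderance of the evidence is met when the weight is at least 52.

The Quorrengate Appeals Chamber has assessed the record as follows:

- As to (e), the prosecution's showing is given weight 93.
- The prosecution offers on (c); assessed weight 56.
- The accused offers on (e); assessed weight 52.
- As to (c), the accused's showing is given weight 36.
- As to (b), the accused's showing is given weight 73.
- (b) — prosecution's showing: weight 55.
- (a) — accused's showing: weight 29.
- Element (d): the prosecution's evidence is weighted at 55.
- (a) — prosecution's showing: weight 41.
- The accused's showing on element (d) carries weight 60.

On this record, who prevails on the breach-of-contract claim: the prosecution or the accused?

Stage 1 — burden on prosecution; standard: the preponderance of the evidence (weight is at least 52).
    (a): 41 (accused's 29 disregarded) < 52 [not met]
    (b): 55 (accused's 73 disregarded) ≥ 52 [met]
    (c): 56 (accused's 36 disregarded) ≥ 52 [met]
  Stage 1 not carried; the prosecution fails its burden.
So the accused prevails.

accused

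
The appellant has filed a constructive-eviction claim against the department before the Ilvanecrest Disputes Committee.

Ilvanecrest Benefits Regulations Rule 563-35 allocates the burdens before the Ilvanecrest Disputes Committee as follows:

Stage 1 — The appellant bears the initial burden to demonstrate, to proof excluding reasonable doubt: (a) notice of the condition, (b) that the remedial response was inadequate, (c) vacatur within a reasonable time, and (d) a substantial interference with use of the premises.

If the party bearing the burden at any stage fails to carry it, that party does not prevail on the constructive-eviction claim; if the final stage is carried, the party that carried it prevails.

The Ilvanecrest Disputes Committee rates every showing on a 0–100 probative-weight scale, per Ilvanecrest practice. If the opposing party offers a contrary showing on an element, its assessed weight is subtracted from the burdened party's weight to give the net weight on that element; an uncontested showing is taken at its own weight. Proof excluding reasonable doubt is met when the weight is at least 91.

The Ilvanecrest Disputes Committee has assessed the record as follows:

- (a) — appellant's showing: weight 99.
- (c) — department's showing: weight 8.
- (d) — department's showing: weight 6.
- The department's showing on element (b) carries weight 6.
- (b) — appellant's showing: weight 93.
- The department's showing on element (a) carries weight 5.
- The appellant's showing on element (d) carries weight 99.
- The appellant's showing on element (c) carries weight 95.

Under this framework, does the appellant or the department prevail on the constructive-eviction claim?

Stage 1 (appellant, proof excluding reasonable doubt, weight is at least 91): (a) net 99−5=94 ≥ 91 — meets; (b) net 93−6=87 < 91 — fails; (c) net 95−8=87 < 91 — fails; (d) net 99−6=93 ≥ 91 — meets.
  The appellant does not carry Stage 1.
The department prevails.

department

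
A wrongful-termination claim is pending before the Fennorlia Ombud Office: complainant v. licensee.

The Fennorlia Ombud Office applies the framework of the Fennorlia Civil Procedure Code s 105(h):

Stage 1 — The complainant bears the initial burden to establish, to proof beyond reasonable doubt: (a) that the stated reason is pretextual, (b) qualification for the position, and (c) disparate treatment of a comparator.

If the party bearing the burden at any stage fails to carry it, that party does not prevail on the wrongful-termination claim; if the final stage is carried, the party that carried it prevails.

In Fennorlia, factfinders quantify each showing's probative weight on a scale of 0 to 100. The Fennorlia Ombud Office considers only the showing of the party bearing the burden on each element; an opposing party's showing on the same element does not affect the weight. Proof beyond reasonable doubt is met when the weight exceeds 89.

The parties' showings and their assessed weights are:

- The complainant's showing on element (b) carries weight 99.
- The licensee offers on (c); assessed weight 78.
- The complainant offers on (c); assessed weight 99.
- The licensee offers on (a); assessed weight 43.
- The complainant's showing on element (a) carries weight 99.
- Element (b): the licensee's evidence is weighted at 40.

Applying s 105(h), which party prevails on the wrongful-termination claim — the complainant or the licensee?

At Stage 1 the complainant must meet proof beyond reasonable doubt (weight exceeds 89): on (a) the weight is 99 (the licensee's 43 is given no effect), which does exceed 89, so (a) meets the standard; on (b) the weight is 99 (the licensee's 40 is given no effect), which does exceed 89, so (b) meets the standard; on (c) the weight is 99 (the licensee's 78 is given no effect), > 89, so (c) meets the standard.
  The complainant carries the last stage.
All stages carried — the complainant prevails.

complainant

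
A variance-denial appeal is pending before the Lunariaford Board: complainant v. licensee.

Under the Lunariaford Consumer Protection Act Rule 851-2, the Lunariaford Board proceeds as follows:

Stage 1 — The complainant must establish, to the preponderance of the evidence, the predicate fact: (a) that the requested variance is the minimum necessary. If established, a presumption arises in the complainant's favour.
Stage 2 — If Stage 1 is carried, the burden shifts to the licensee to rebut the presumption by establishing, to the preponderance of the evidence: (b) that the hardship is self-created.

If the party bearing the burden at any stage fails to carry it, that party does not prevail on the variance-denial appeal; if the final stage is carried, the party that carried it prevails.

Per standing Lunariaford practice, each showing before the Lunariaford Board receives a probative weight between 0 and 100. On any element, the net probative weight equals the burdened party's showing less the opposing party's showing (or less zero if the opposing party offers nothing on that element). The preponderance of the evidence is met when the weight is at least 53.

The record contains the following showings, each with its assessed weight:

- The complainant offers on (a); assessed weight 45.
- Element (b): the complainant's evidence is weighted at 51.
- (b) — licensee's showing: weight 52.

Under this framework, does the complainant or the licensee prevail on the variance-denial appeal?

Stage 1 (complainant, the preponderance of the evidence, weight is at least 53): (a) 45 < 53 — fails.
  Stage 1 not carried; the complainant fails its burden.
So the licensee prevails.

licensee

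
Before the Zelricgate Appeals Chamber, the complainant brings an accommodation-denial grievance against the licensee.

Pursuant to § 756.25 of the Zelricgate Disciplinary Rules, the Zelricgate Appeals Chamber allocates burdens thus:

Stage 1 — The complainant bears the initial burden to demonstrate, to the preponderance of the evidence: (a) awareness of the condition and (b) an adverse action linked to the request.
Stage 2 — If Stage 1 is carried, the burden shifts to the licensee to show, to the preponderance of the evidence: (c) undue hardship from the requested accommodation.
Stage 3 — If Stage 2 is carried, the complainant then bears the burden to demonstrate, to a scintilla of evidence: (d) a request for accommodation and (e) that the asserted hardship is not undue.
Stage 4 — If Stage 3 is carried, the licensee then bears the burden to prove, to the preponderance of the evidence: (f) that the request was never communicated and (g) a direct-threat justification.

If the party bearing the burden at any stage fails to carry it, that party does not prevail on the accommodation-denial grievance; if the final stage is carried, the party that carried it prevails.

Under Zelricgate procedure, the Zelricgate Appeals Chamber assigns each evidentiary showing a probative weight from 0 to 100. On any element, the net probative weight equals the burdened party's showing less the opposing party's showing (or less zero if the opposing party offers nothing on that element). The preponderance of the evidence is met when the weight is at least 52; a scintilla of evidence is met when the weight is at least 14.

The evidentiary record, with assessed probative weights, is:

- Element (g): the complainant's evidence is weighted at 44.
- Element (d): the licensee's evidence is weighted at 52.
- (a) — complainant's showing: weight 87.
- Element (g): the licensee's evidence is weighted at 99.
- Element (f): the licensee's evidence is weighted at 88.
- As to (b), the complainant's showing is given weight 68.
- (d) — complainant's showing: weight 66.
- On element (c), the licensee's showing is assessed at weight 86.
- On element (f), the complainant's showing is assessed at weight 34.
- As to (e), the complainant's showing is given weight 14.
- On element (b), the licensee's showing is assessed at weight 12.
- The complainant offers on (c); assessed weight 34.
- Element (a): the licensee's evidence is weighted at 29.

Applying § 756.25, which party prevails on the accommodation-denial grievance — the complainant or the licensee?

At Stage 1 the complainant must meet the preponderance of the evidence (weight is at least 52): on (a) the weight is 87 less the opposing 29 gives net 58, ≥ 52, so (a) meets the standard; on (b) the weight is 68 less the opposing 12 gives net 56, which does reach 52, so (b) meets the standard.
  All elements met. The burden passes to the licensee.
At Stage 2 the licensee must meet the preponderance of the evidence (weight is at least 52): on (c) the weight is 86 less the opposing 34 gives net 52, ≥ 52, so (c) meets the standard.
  All elements met. The burden passes to the complainant.
At Stage 3 the complainant must meet a scintilla of evidence (weight is at least 14): on (d) the weight is 66 less the opposing 52 gives net 14, ≥ 14, so (d) meets the standard; on (e) the weight is 14, which does reach 14, so (e) meets the standard.
  Stage 3 is satisfied; the onus moves to the licensee.
At Stage 4 the licensee must meet the preponderance of the evidence (weight is at least 52): on (f) the weight is 88 less the opposing 34 gives net 54, ≥ 52, so (f) meets the standard; on (g) the weight is 99 less the opposing 44 gives net 55, ≥ 52, so (g) meets the standard.
  All elements met at the final stage.
Every stage carried; the licensee prevails.

licensee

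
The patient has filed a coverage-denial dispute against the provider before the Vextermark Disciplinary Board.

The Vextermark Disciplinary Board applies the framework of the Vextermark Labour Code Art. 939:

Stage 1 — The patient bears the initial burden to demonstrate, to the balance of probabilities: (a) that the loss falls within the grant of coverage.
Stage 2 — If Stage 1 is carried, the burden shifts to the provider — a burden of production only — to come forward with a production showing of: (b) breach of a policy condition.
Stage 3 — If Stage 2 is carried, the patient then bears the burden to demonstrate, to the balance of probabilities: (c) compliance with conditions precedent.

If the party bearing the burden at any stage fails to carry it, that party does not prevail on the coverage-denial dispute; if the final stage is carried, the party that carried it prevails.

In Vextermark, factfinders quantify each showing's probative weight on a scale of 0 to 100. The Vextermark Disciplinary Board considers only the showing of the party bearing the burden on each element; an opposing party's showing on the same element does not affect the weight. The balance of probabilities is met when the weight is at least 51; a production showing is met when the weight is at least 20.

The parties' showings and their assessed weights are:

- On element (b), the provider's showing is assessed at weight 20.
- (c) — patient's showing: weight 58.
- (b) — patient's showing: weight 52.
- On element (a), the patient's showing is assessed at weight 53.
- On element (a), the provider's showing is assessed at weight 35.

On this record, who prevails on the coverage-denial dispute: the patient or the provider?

Stage 1 (patient, the balance of probabilities, weight is at least 51): (a) 53 (provider's 35 disregarded) ≥ 51 — meets.
  The patient carries Stage 1; the provider now bears the burden.
Stage 2 (provider, a production showing, weight is at least 20): (b) 20 (patient's 52 disregarded) ≥ 20 — meets.
  The provider carries Stage 2; the patient now bears the burden.
Stage 3 (patient, the balance of probabilities, weight is at least 51): (c) 58 ≥ 51 — meets.
  The patient carries the last stage.
Every stage carried; the patient prevails.

patient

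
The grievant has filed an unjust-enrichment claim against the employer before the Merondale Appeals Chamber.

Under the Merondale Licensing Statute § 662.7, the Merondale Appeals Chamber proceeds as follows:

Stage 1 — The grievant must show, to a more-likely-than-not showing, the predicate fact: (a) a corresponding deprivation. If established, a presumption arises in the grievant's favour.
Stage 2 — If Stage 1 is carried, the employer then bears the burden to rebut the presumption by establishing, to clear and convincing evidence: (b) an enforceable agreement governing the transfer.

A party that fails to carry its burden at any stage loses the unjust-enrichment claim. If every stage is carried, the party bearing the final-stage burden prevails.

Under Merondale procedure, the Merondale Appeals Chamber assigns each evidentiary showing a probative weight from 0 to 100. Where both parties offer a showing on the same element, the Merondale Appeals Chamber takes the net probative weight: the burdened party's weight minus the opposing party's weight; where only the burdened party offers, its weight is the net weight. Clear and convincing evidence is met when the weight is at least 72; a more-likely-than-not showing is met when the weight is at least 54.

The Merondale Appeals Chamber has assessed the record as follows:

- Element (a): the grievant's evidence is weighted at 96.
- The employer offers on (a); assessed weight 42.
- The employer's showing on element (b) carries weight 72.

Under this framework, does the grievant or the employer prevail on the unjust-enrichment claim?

At Stage 1 the grievant must meet a more-likely-than-not showing (weight is at least 54): on (a) the weight is 96 less the opposing 42 gives net 54, ≥ 54, so (a) meets the standard.
  Stage 1 is satisfied; the onus moves to the employer.
At Stage 2 the employer must meet clear and convincing evidence (weight is at least 72): on (b) the weight is 72, ≥ 72, so (b) meets the standard.
  The employer carries the last stage.
Every stage carried; the employer prevails.

employer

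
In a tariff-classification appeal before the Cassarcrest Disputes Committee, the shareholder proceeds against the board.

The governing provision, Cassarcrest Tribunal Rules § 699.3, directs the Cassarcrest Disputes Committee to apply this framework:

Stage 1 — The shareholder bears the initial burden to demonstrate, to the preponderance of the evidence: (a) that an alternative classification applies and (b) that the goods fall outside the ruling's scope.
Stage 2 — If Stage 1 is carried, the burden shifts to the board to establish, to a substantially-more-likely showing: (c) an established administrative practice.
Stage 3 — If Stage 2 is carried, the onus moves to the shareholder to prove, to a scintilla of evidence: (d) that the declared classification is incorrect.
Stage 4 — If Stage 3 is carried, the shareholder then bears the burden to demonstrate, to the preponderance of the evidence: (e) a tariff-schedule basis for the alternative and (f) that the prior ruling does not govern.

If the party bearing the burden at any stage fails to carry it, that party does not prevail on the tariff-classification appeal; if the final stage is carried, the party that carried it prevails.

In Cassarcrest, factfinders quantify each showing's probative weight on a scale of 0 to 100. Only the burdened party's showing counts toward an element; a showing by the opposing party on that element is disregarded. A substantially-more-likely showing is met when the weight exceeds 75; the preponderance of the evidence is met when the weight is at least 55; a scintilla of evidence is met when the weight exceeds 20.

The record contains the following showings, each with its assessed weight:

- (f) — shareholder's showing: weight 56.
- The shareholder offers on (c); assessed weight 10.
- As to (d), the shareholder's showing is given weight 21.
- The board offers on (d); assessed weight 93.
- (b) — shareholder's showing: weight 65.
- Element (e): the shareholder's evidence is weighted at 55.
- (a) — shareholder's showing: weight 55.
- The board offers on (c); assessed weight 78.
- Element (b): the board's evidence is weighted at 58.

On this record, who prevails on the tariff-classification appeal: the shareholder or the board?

shareholder

At Stage 1 the shareholder must meet the preponderance of the evidence (weight is at least 55): on (a) the weight is 55, which does reach 55, so (a) meets the standard; on (b) the weight is 65 (the board's 58 is given no effect), which does reach 55, so (b) meets the standard.
  The shareholder carries Stage 1; the board now bears the burden.
At Stage 2 the board must meet a substantially-more-likely showing (weight exceeds 75): on (c) the weight is 78 (the shareholder's 10 is given no effect), > 75, so (c) meets the standard.
  The board carries Stage 2; the shareholder now bears the burden.
At Stage 3 the shareholder must meet a scintilla of evidence (weight exceeds 20): on (d) the weight is 21 (the board's 93 is given no effect), which does exceed 20, so (d) meets the standard.
  Stage 3 carried; the burden remains with the shareholder.
At Stage 4 the shareholder must meet the preponderance of the evidence (weight is at least 55): on (e) the weight is 55, ≥ 55, so (e) meets the standard; on (f) the weight is 56, which does reach 55, so (f) meets the standard.
  All elements met at the final stage.
Every stage carried; the shareholder prevails.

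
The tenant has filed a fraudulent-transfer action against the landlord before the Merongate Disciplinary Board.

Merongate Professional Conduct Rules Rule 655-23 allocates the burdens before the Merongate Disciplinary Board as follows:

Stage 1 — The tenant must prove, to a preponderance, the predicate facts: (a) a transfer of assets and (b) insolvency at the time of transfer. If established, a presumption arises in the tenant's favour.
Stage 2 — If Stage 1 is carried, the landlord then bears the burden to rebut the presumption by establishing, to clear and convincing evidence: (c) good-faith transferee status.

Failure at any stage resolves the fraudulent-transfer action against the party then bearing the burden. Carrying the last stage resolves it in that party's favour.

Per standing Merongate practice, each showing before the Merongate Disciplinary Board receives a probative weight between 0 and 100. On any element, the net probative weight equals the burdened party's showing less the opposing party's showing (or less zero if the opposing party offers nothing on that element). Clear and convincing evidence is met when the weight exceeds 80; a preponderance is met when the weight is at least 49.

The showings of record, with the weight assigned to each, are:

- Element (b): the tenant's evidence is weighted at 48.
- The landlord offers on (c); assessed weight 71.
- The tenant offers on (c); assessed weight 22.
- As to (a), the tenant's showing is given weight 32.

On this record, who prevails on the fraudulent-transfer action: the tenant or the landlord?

landlord

At Stage 1 the tenant must meet a preponderance (weight is at least 49): on (a) the weight is 32, < 49, so (a) does not meet the standard; on (b) the weight is 48, < 49, so (b) does not meet the standard.
  Stage 1 not carried; the tenant fails its burden.
The landlord prevails.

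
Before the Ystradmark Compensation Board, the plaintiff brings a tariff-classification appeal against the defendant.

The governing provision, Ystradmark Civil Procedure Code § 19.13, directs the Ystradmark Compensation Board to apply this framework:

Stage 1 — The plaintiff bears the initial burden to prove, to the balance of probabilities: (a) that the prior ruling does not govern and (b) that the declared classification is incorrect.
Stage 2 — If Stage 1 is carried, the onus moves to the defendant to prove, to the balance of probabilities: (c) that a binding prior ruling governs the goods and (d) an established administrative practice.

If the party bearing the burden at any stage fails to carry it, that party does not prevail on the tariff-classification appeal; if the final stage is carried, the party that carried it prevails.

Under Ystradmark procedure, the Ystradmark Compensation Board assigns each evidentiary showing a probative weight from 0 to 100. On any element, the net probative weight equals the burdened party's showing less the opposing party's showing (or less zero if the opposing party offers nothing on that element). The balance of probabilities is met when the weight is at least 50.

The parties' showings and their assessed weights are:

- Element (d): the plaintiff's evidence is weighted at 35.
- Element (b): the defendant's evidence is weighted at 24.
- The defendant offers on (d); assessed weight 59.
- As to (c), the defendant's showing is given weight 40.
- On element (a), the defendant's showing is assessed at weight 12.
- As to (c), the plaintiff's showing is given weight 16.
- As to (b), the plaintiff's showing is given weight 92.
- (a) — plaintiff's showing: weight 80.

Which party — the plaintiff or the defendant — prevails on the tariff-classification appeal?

plaintiff

Stage 1 — burden on plaintiff; standard: the balance of probabilities (weight is at least 50).
    (a): 80 − 12 = 68 ≥ 50 [met]
    (b): 92 − 24 = 68 ≥ 50 [met]
  All elements met. The burden passes to the defendant.
Stage 2 — burden on defendant; standard: the balance of probabilities (weight is at least 50).
    (c): 40 − 16 = 24 < 50 [not met]
    (d): 59 − 35 = 24 < 50 [not met]
  The defendant does not carry Stage 2.
The plaintiff prevails.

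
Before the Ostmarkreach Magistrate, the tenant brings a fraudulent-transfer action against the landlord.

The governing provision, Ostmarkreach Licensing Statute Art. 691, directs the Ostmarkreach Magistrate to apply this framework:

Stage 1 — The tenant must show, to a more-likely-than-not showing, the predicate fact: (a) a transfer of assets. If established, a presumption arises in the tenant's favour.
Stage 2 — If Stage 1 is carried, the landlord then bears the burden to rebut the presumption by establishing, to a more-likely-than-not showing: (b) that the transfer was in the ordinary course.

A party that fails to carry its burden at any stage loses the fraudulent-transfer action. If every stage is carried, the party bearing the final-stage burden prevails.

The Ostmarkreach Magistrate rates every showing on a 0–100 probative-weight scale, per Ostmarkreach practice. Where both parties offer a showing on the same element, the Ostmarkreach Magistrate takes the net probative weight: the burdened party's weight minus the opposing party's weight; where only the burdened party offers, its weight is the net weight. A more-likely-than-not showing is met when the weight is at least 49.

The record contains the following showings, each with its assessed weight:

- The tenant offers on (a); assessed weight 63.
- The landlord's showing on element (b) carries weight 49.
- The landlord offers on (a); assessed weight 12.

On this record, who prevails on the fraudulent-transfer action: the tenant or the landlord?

landlord

At Stage 1 the tenant must meet a more-likely-than-not showing (weight is at least 49): on (a) the weight is 63 less the opposing 12 gives net 51, ≥ 49, so (a) meets the standard.
  Stage 1 is satisfied; the onus moves to the landlord.
At Stage 2 the landlord must meet a more-likely-than-not showing (weight is at least 49): on (b) the weight is 49, ≥ 49, so (b) meets the standard.
  Stage 2 carried; the final stage is satisfied.
All stages carried — the landlord prevails.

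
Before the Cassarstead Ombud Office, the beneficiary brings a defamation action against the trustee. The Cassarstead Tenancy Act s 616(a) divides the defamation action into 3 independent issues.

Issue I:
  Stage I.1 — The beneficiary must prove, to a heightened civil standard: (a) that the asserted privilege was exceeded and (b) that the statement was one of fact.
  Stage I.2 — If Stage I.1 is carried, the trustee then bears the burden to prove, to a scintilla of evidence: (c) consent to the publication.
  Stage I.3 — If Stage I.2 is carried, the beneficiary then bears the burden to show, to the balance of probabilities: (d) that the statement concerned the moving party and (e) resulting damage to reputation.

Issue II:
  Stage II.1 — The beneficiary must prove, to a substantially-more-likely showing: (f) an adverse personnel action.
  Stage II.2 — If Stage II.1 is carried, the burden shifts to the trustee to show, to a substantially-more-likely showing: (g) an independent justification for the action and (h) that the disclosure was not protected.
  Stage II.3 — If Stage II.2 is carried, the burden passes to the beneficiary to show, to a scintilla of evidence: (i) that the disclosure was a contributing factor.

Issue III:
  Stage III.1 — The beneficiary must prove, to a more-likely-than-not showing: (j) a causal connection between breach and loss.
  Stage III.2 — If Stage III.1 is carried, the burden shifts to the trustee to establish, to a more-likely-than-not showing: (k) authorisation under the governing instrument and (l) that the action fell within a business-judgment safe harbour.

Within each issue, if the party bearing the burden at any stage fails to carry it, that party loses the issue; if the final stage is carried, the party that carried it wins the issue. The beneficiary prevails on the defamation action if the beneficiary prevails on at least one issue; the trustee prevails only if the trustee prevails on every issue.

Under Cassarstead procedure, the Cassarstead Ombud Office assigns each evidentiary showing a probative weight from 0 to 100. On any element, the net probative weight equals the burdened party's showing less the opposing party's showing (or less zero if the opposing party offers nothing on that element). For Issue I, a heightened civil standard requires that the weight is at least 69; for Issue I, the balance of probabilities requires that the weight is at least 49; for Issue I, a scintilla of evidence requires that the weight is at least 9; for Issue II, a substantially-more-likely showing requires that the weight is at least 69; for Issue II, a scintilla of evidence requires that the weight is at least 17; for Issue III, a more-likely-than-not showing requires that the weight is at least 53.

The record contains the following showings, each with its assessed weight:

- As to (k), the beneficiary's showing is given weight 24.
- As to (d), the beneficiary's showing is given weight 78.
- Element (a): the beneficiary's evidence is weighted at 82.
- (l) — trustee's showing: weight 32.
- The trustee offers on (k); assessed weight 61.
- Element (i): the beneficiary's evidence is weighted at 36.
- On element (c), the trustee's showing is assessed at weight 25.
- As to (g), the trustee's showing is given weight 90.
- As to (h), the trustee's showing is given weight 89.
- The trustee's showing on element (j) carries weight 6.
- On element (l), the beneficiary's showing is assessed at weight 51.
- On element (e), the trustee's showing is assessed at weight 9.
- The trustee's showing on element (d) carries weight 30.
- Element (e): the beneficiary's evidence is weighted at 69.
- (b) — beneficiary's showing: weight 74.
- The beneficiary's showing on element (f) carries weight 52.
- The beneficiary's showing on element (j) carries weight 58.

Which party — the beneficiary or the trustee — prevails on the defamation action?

trustee

— Issue I —
Stage I.1 — burden on beneficiary; standard: a heightened civil standard (weight is at least 69).
    (a): 82 ≥ 69 [met]
    (b): 74 ≥ 69 [met]
  All elements met. The burden passes to the trustee.
Stage I.2 — burden on trustee; standard: a scintilla of evidence (weight is at least 9).
    (c): 25 ≥ 9 [met]
  The trustee carries Stage I.2; the beneficiary now bears the burden.
Stage I.3 — burden on beneficiary; standard: the balance of probabilities (weight is at least 49).
    (d): 78 − 30 = 48 < 49 [not met]
    (e): 69 − 9 = 60 ≥ 49 [met]
  The beneficiary does not carry Stage I.3.
The analysis ends at Stage I.3; the trustee prevails on this issue.
— Issue II —
Stage II.1 — burden on beneficiary; standard: a substantially-more-likely showing (weight is at least 69).
    (f): 52 < 69 [not met]
  Stage II.1 not carried; the beneficiary fails its burden.
The analysis ends at Stage II.1; the trustee prevails on this issue.
— Issue III —
At Stage III.1 the beneficiary must meet a more-likely-than-not showing (weight is at least 53): on (j) the weight is 58 less the opposing 6 gives net 52, < 53, so (j) does not meet the standard.
  The beneficiary does not carry Stage III.1.
The analysis ends at Stage III.1; the trustee prevails on this issue.
Per-issue: Issue I → trustee; Issue II → trustee; Issue III → trustee. The beneficiary must prevail on at least one issue; overall, the trustee prevails.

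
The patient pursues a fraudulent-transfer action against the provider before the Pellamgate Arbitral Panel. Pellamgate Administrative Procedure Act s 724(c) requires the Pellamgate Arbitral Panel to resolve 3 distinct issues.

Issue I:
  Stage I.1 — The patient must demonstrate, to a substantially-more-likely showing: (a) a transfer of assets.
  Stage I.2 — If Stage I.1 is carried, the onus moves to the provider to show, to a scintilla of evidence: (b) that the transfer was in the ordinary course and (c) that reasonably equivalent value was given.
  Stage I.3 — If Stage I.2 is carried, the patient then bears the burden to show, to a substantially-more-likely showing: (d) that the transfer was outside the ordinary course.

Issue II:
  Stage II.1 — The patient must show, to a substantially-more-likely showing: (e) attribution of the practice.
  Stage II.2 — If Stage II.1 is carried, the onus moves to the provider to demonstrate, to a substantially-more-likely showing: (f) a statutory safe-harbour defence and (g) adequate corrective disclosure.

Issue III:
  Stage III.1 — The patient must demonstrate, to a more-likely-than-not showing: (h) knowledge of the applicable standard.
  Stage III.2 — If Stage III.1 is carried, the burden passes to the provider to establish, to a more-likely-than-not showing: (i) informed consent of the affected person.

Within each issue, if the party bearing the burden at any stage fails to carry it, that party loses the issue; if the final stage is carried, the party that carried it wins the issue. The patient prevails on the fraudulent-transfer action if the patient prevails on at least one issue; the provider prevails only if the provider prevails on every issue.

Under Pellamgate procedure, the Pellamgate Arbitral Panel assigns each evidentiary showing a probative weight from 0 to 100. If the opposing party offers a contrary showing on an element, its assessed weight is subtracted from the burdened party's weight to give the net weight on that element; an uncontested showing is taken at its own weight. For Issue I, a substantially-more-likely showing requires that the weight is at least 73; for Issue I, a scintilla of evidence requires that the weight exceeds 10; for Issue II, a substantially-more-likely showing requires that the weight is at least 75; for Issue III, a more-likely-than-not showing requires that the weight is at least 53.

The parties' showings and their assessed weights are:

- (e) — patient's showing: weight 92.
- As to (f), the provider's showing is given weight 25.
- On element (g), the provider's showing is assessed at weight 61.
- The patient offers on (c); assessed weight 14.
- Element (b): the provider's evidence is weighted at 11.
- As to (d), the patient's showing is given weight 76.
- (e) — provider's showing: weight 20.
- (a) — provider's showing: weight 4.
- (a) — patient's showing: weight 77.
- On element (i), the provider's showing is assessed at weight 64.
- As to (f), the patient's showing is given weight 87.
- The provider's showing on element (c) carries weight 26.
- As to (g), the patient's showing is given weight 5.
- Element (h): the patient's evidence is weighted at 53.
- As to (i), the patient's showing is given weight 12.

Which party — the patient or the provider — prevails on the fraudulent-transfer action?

patient

— Issue I —
At Stage I.1 the patient must meet a substantially-more-likely showing (weight is at least 73): on (a) the weight is 77 less the opposing 4 gives net 73, which does reach 73, so (a) meets the standard.
  All elements met. The burden passes to the provider.
At Stage I.2 the provider must meet a scintilla of evidence (weight exceeds 10): on (b) the weight is 11, which does exceed 10, so (b) meets the standard; on (c) the weight is 26 less the opposing 14 gives net 12, > 10, so (c) meets the standard.
  The provider carries Stage I.2; the patient now bears the burden.
At Stage I.3 the patient must meet a substantially-more-likely showing (weight is at least 73): on (d) the weight is 76, which does reach 73, so (d) meets the standard.
  The patient carries the last stage.
All stages carried — the patient prevails on this issue.
— Issue II —
Stage II.1 — burden on patient; standard: a substantially-more-likely showing (weight is at least 75).
    (e): 92 − 20 = 72 < 75 [not met]
  Not every element is met, so the patient fails to carry Stage II.1.
The analysis ends at Stage II.1; the provider prevails on this issue.
— Issue III —
Stage III.1 — burden on patient; standard: a more-likely-than-not showing (weight is at least 53).
    (h): 53 ≥ 53 [met]
  The patient carries Stage III.1; the provider now bears the burden.
Stage III.2 — burden on provider; standard: a more-likely-than-not showing (weight is at least 53).
    (i): 64 − 12 = 52 < 53 [not met]
  Stage III.2 not carried; the provider fails its burden.
The patient prevails on this issue.
Per-issue: Issue I → patient; Issue II → provider; Issue III → patient. The patient must prevail on at least one issue; overall, the patient prevails.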